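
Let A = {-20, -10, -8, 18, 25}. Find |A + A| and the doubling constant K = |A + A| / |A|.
K = |A + A| / |A| = 15/5 = 3

Enumerate A + A = {a + b : a, b ∈ A}. With |A| = 5, there are |A|^2 = 25 ordered sum pairs; collecting distinct values, A + A = {-40, -30, -28, -20, -18, -16, -2, 5, 8, 10, 15, 17, 36, 43, 50}, so |A + A| = 15. Thus K = 15/5 = 3. For comparison, the minimum possible |A + A| over all 5-element sets is 2·5 − 1 = 9 (so min K = 9/5), attained only by arithmetic progressions.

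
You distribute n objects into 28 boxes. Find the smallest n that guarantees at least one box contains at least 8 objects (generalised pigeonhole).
n = (8 − 1)·28 + 1 = 197

By the generalised pigeonhole principle, to guarantee some box contains ≥ r objects we need more than (r − 1) · k objects total. Threshold: n = (r − 1) · k + 1. With r = 8 and k = 28: n = 7 · 28 + 1 = 196 + 1 = 197. For n = 196 = 7 · 28, we can put exactly 7 objects in every box, avoiding 8 in any single one — so 197 is tight.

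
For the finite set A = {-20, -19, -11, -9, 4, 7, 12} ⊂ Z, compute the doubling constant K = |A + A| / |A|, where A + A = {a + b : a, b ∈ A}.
K = |A + A| / |A| = 27/7

Enumerate A + A = {a + b : a, b ∈ A}. With |A| = 7, there are |A|^2 = 49 ordered sum pairs; collecting distinct values, A + A = {-40, -39, -38, -31, -30, -29, -28, -22, -20, -18, -16, -15, -13, -12, -8, -7, -5, -4, -2, 1, 3, 8, 11, 14, 16, 19, 24}, so |A + A| = 27. Thus K = 27/7. For comparison, the minimum possible |A + A| over all 7-element sets is 2·7 − 1 = 13 (so min K = 13/7), attained only by arithmetic progressions.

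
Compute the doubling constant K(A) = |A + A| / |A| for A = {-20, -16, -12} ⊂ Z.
K = |A + A| / |A| = 5/3

Enumerate A + A = {a + b : a, b ∈ A}. With |A| = 3, there are |A|^2 = 9 ordered sum pairs; collecting distinct values, A + A = {-40, -36, -32, -28, -24}, so |A + A| = 5. Thus K = 5/3. Here |A + A| = 2|A| − 1 = 5, the minimum possible — so K = 5/3 is minimal, which holds iff A is an arithmetic progression.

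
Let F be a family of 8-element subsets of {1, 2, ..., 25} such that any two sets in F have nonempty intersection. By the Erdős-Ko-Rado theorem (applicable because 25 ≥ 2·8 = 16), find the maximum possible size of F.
max |F| = C(24, 7) = 346104

The Erdős-Ko-Rado theorem states: for n ≥ 2k, an intersecting family of k-subsets of an n-element set has size at most C(n − 1, k − 1), with equality for 'star' families {A ⊆ [n] : |A| = k, i ∈ A} (fix an element i). For n = 25, k = 8: C(24, 7) = 346104.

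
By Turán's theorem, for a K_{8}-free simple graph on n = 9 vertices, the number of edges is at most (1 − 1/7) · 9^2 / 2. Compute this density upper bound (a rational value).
Turán density bound = (6/7) · 9^2/2 = 243/7 ≈ 34.7143

Turán's theorem: ex(n, K_{r+1}) is achieved by the complete r-partite Turán graph T(n, r) with parts as balanced as possible, and is at most (1 − 1/r) · n^2/2. For r = 7, n = 9: the density bound is (6/7) · 81/2 = 243/7 ≈ 34.7143. The integer-valued extremum is e(T(9, 7)) = 34, which is strictly less than the density bound 243/7 since 7 ∤ 9 (the parts of T(9, 7) cannot all be equal).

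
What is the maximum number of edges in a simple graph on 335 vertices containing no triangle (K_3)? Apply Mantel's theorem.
ex(335, K_3) = ⌊335^2/4⌋ = 28056

Mantel (1907): a triangle-free graph on n vertices has at most ⌊n^2/4⌋ edges, with equality for the complete bipartite graph K_{⌊n/2⌋, ⌈n/2⌉}. For n = 335: ⌊335^2/4⌋ = ⌊112225/4⌋ = 28056. The extremal graph is K_{167, 168}, which has 167·168 = 28056 edges.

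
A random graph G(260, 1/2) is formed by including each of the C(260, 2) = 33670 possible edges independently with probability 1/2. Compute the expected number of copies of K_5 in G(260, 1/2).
E[# K_5] = C(260, 5) · (1/2)^C(5, 2) = 9525431552 / 2^10 = 37208717/4 = 9302179.25

For each 5-subset S of vertices (there are C(260, 5) = 9525431552 such S), let X_S = 1 if S induces a K_5 (all C(5, 2) = 10 edges present). Then P(X_S = 1) = (1/2)^10 = 1/1024. By linearity of expectation, E[# K_5] = C(260, 5) · (1/2)^10 = 9525431552 / 1024 = 37208717/4 = 9302179.25.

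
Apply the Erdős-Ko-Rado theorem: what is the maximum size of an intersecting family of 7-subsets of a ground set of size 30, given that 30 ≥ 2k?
max |F| = C(29, 6) = 475020

Erdős-Ko-Rado (1961): when n ≥ 2k, max |F| = C(n−1, k−1). The bound is attained by the star {A : i ∈ A} for any fixed i ∈ [n]. Here C(30−1, 7−1) = C(29, 6) = 475020.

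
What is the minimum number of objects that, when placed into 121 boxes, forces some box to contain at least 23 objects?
n = (23 − 1)·121 + 1 = 2663

By the generalised pigeonhole principle, to guarantee some box contains ≥ r objects we need more than (r − 1) · k objects total. Threshold: n = (r − 1) · k + 1. With r = 23 and k = 121: n = 22 · 121 + 1 = 2662 + 1 = 2663. For n = 2662 = 22 · 121, we can put exactly 22 objects in every box, avoiding 23 in any single one — so 2663 is tight.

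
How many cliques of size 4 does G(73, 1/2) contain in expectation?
E[# K_4] = C(73, 4) · (1/2)^C(4, 2) = 1088430 / 2^6 = 544215/32 = 17006.71875

For each 4-subset S of vertices (there are C(73, 4) = 1088430 such S), let X_S = 1 if S induces a K_4 (all C(4, 2) = 6 edges present). Then P(X_S = 1) = (1/2)^6 = 1/64. By linearity of expectation, E[# K_4] = C(73, 4) · (1/2)^6 = 1088430 / 64 = 544215/32 = 17006.71875.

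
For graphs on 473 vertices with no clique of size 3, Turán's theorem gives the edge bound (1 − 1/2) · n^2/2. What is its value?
Turán density bound = (1/2) · 473^2/2 = 223729/4 ≈ 55932.25

Turán's theorem: ex(n, K_{r+1}) is achieved by the complete r-partite Turán graph T(n, r) with parts as balanced as possible, and is at most (1 − 1/r) · n^2/2. For r = 2, n = 473: the density bound is (1/2) · 223729/2 = 223729/4 ≈ 55932.25. The integer-valued extremum is e(T(473, 2)) = 55932, which is strictly less than the density bound 223729/4 since 2 ∤ 473 (the parts of T(473, 2) cannot all be equal).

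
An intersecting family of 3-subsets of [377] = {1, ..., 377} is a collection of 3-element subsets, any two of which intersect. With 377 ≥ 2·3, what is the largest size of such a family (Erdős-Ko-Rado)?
max |F| = C(376, 2) = 70500

Erdős-Ko-Rado (1961): when n ≥ 2k, max |F| = C(n−1, k−1). The bound is attained by the star {A : i ∈ A} for any fixed i ∈ [n]. Here C(377−1, 3−1) = C(376, 2) = 70500.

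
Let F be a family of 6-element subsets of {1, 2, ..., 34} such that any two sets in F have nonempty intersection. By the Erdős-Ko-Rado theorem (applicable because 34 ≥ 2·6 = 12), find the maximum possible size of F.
max |F| = C(33, 5) = 237336

The Erdős-Ko-Rado theorem states: for n ≥ 2k, an intersecting family of k-subsets of an n-element set has size at most C(n − 1, k − 1), with equality for 'star' families {A ⊆ [n] : |A| = k, i ∈ A} (fix an element i). For n = 34, k = 6: C(33, 5) = 237336.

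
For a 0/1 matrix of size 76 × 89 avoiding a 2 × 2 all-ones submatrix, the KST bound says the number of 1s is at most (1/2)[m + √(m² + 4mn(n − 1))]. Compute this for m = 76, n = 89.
z(76, 89; 2, 2) ≤ (1/2)[76 + √(76² + 4·76·89·88)] = (1/2)[76 + √2386704] = 810.4481

Kővári–Sós–Turán: let r_1, ..., r_76 be the row sums and z = Σ r_i the total number of 1s. Each pair of columns can share at most one row with both entries 1 (else a 2×2 all-ones block appears), so Σ_i C(r_i, 2) ≤ C(89, 2) = 3916. By convexity Σ_i C(r_i, 2) ≥ 76·C(z/76, 2) = z(z − 76)/(2·76), giving z² − 76z − 76·89·88 ≤ 0 and hence z ≤ (1/2)[76 + √(5776 + 4·595232)] = (1/2)[76 + √2386704] ≈ (1/2)(76 + 1544.8961) = 810.4481.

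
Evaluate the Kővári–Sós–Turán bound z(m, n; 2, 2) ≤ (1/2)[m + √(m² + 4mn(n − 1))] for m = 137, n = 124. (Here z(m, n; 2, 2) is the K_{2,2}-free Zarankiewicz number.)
z(137, 124; 2, 2) ≤ (1/2)[137 + √(137² + 4·137·124·123)] = (1/2)[137 + √8376865] = 1515.6407

Kővári–Sós–Turán: let r_1, ..., r_137 be the row sums and z = Σ r_i the total number of 1s. Each pair of columns can share at most one row with both entries 1 (else a 2×2 all-ones block appears), so Σ_i C(r_i, 2) ≤ C(124, 2) = 7626. By convexity Σ_i C(r_i, 2) ≥ 137·C(z/137, 2) = z(z − 137)/(2·137), giving z² − 137z − 137·124·123 ≤ 0 and hence z ≤ (1/2)[137 + √(18769 + 4·2089524)] = (1/2)[137 + √8376865] ≈ (1/2)(137 + 2894.2814) = 1515.6407.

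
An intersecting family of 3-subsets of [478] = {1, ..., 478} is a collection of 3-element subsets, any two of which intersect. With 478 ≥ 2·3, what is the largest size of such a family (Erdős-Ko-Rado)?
max |F| = C(477, 2) = 113526

The Erdős-Ko-Rado theorem states: for n ≥ 2k, an intersecting family of k-subsets of an n-element set has size at most C(n − 1, k − 1), with equality for 'star' families {A ⊆ [n] : |A| = k, i ∈ A} (fix an element i). For n = 478, k = 3: C(477, 2) = 113526.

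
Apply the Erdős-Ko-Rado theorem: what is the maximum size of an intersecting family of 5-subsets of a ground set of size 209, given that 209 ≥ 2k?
max |F| = C(208, 4) = 75760620

The Erdős-Ko-Rado theorem states: for n ≥ 2k, an intersecting family of k-subsets of an n-element set has size at most C(n − 1, k − 1), with equality for 'star' families {A ⊆ [n] : |A| = k, i ∈ A} (fix an element i). For n = 209, k = 5: C(208, 4) = 75760620.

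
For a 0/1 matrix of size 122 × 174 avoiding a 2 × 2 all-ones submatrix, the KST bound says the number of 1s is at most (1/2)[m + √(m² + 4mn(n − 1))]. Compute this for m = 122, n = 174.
z(122, 174; 2, 2) ≤ (1/2)[122 + √(122² + 4·122·174·173)] = (1/2)[122 + √14704660] = 1978.3328

Kővári–Sós–Turán: let r_1, ..., r_122 be the row sums and z = Σ r_i the total number of 1s. Each pair of columns can share at most one row with both entries 1 (else a 2×2 all-ones block appears), so Σ_i C(r_i, 2) ≤ C(174, 2) = 15051. By convexity Σ_i C(r_i, 2) ≥ 122·C(z/122, 2) = z(z − 122)/(2·122), giving z² − 122z − 122·174·173 ≤ 0 and hence z ≤ (1/2)[122 + √(14884 + 4·3672444)] = (1/2)[122 + √14704660] ≈ (1/2)(122 + 3834.6656) = 1978.3328.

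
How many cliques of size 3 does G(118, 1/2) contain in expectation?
E[# K_3] = C(118, 3) · (1/2)^C(3, 2) = 266916 / 2^3 = 66729/2 = 33364.5

For each 3-subset S of vertices (there are C(118, 3) = 266916 such S), let X_S = 1 if S induces a K_3 (all C(3, 2) = 3 edges present). Then P(X_S = 1) = (1/2)^3 = 1/8. By linearity of expectation, E[# K_3] = C(118, 3) · (1/2)^3 = 266916 / 8 = 66729/2 = 33364.5.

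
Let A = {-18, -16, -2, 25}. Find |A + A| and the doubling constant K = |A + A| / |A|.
K = |A + A| / |A| = 10/4 = 5/2

Enumerate A + A = {a + b : a, b ∈ A}. With |A| = 4, there are |A|^2 = 16 ordered sum pairs; collecting distinct values, A + A = {-36, -34, -32, -20, -18, -4, 7, 9, 23, 50}, so |A + A| = 10. Thus K = 10/4 = 5/2. For comparison, the minimum possible |A + A| over all 4-element sets is 2·4 − 1 = 7 (so min K = 7/4), attained only by arithmetic progressions.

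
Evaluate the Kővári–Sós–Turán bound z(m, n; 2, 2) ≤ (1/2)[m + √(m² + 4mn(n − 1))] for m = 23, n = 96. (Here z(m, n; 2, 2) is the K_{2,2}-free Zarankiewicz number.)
z(23, 96; 2, 2) ≤ (1/2)[23 + √(23² + 4·23·96·95)] = (1/2)[23 + √839569] = 469.64

Kővári–Sós–Turán: let r_1, ..., r_23 be the row sums and z = Σ r_i the total number of 1s. Each pair of columns can share at most one row with both entries 1 (else a 2×2 all-ones block appears), so Σ_i C(r_i, 2) ≤ C(96, 2) = 4560. By convexity Σ_i C(r_i, 2) ≥ 23·C(z/23, 2) = z(z − 23)/(2·23), giving z² − 23z − 23·96·95 ≤ 0 and hence z ≤ (1/2)[23 + √(529 + 4·209760)] = (1/2)[23 + √839569] ≈ (1/2)(23 + 916.28) = 469.64.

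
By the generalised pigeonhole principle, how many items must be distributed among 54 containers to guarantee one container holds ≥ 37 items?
n = (37 − 1)·54 + 1 = 1945

By the generalised pigeonhole principle, to guarantee some box contains ≥ r objects we need more than (r − 1) · k objects total. Threshold: n = (r − 1) · k + 1. With r = 37 and k = 54: n = 36 · 54 + 1 = 1944 + 1 = 1945. For n = 1944 = 36 · 54, we can put exactly 36 objects in every box, avoiding 37 in any single one — so 1945 is tight.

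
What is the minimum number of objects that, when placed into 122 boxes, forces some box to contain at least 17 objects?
n = (17 − 1)·122 + 1 = 1953

By the generalised pigeonhole principle, to guarantee some box contains ≥ r objects we need more than (r − 1) · k objects total. Threshold: n = (r − 1) · k + 1. With r = 17 and k = 122: n = 16 · 122 + 1 = 1952 + 1 = 1953. For n = 1952 = 16 · 122, we can put exactly 16 objects in every box, avoiding 17 in any single one — so 1953 is tight.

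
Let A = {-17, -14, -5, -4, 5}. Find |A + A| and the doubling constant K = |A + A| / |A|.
K = |A + A| / |A| = 14/5

Enumerate A + A = {a + b : a, b ∈ A}. With |A| = 5, there are |A|^2 = 25 ordered sum pairs; collecting distinct values, A + A = {-34, -31, -28, -22, -21, -19, -18, -12, -10, -9, -8, 0, 1, 10}, so |A + A| = 14. Thus K = 14/5. For comparison, the minimum possible |A + A| over all 5-element sets is 2·5 − 1 = 9 (so min K = 9/5), attained only by arithmetic progressions.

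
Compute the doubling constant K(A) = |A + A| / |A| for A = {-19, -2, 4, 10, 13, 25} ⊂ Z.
K = |A + A| / |A| = 19/6

Enumerate A + A = {a + b : a, b ∈ A}. With |A| = 6, there are |A|^2 = 36 ordered sum pairs; collecting distinct values, A + A = {-38, -21, -15, -9, -6, -4, 2, 6, 8, 11, 14, 17, 20, 23, 26, 29, 35, 38, 50}, so |A + A| = 19. Thus K = 19/6. For comparison, the minimum possible |A + A| over all 6-element sets is 2·6 − 1 = 11 (so min K = 11/6), attained only by arithmetic progressions.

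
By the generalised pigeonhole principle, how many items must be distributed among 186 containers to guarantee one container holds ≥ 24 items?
n = (24 − 1)·186 + 1 = 4279

By the generalised pigeonhole principle, to guarantee some box contains ≥ r objects we need more than (r − 1) · k objects total. Threshold: n = (r − 1) · k + 1. With r = 24 and k = 186: n = 23 · 186 + 1 = 4278 + 1 = 4279. For n = 4278 = 23 · 186, we can put exactly 23 objects in every box, avoiding 24 in any single one — so 4279 is tight.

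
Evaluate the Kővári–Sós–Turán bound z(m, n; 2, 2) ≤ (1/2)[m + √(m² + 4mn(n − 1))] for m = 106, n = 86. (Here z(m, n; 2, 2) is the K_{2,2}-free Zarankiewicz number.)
z(106, 86; 2, 2) ≤ (1/2)[106 + √(106² + 4·106·86·85)] = (1/2)[106 + √3110676] = 934.8554

Kővári–Sós–Turán: let r_1, ..., r_106 be the row sums and z = Σ r_i the total number of 1s. Each pair of columns can share at most one row with both entries 1 (else a 2×2 all-ones block appears), so Σ_i C(r_i, 2) ≤ C(86, 2) = 3655. By convexity Σ_i C(r_i, 2) ≥ 106·C(z/106, 2) = z(z − 106)/(2·106), giving z² − 106z − 106·86·85 ≤ 0 and hence z ≤ (1/2)[106 + √(11236 + 4·774860)] = (1/2)[106 + √3110676] ≈ (1/2)(106 + 1763.7109) = 934.8554.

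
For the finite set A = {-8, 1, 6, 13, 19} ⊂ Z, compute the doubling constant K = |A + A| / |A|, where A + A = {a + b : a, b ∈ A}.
K = |A + A| / |A| = 15/5 = 3

Enumerate A + A = {a + b : a, b ∈ A}. With |A| = 5, there are |A|^2 = 25 ordered sum pairs; collecting distinct values, A + A = {-16, -7, -2, 2, 5, 7, 11, 12, 14, 19, 20, 25, 26, 32, 38}, so |A + A| = 15. Thus K = 15/5 = 3. For comparison, the minimum possible |A + A| over all 5-element sets is 2·5 − 1 = 9 (so min K = 9/5), attained only by arithmetic progressions.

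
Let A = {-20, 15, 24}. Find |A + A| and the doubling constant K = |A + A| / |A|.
K = |A + A| / |A| = 6/3 = 2

Enumerate A + A = {a + b : a, b ∈ A}. With |A| = 3, there are |A|^2 = 9 ordered sum pairs; collecting distinct values, A + A = {-40, -5, 4, 30, 39, 48}, so |A + A| = 6. Thus K = 6/3 = 2. For comparison, the minimum possible |A + A| over all 3-element sets is 2·3 − 1 = 5 (so min K = 5/3), attained only by arithmetic progressions.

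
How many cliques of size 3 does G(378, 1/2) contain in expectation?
E[# K_3] = C(378, 3) · (1/2)^C(3, 2) = 8930376 / 2^3 = 1116297

For each 3-subset S of vertices (there are C(378, 3) = 8930376 such S), let X_S = 1 if S induces a K_3 (all C(3, 2) = 3 edges present). Then P(X_S = 1) = (1/2)^3 = 1/8. By linearity of expectation, E[# K_3] = C(378, 3) · (1/2)^3 = 8930376 / 8 = 1116297.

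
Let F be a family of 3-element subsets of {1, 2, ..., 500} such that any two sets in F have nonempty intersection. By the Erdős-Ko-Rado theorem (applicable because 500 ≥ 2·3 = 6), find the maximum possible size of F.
max |F| = C(499, 2) = 124251

Erdős-Ko-Rado (1961): when n ≥ 2k, max |F| = C(n−1, k−1). The bound is attained by the star {A : i ∈ A} for any fixed i ∈ [n]. Here C(500−1, 3−1) = C(499, 2) = 124251.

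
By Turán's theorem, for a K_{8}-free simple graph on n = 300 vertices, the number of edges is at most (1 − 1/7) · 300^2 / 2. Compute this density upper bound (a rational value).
Turán density bound = (6/7) · 300^2/2 = 270000/7 ≈ 38571.4286

Turán's theorem: ex(n, K_{r+1}) is achieved by the complete r-partite Turán graph T(n, r) with parts as balanced as possible, and is at most (1 − 1/r) · n^2/2. For r = 7, n = 300: the density bound is (6/7) · 90000/2 = 270000/7 ≈ 38571.4286. The integer-valued extremum is e(T(300, 7)) = 38571, which is strictly less than the density bound 270000/7 since 7 ∤ 300 (the parts of T(300, 7) cannot all be equal).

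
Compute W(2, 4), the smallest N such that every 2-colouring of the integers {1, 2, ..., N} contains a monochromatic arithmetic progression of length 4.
W(2, 4) = 35

W(2, 4) = 35. The lower bound W(2, 4) > 34 comes from an explicit good 2-colouring of [1, 34]; the upper bound W(2, 4) ≤ 35 was verified by exhaustive search over 2-colourings of [1, 35].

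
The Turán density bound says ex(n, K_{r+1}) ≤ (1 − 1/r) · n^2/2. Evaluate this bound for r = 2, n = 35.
Turán density bound = (1/2) · 35^2/2 = 1225/4 ≈ 306.25

Turán's theorem: ex(n, K_{r+1}) is achieved by the complete r-partite Turán graph T(n, r) with parts as balanced as possible, and is at most (1 − 1/r) · n^2/2. For r = 2, n = 35: the density bound is (1/2) · 1225/2 = 1225/4 ≈ 306.25. The integer-valued extremum is e(T(35, 2)) = 306, which is strictly less than the density bound 1225/4 since 2 ∤ 35 (the parts of T(35, 2) cannot all be equal).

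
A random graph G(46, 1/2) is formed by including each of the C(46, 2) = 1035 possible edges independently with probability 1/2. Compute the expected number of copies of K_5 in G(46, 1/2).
E[# K_5] = C(46, 5) · (1/2)^C(5, 2) = 1370754 / 2^10 = 685377/512 ≈ 1338.626953

For each 5-subset S of vertices (there are C(46, 5) = 1370754 such S), let X_S = 1 if S induces a K_5 (all C(5, 2) = 10 edges present). Then P(X_S = 1) = (1/2)^10 = 1/1024. By linearity of expectation, E[# K_5] = C(46, 5) · (1/2)^10 = 1370754 / 1024 = 685377/512 ≈ 1338.626953.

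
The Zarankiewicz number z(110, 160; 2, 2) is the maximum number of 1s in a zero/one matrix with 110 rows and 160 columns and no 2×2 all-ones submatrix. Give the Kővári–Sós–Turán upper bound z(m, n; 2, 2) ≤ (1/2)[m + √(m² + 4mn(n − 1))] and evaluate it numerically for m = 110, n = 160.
z(110, 160; 2, 2) ≤ (1/2)[110 + √(110² + 4·110·160·159)] = (1/2)[110 + √11205700] = 1728.7458

Kővári–Sós–Turán: let r_1, ..., r_110 be the row sums and z = Σ r_i the total number of 1s. Each pair of columns can share at most one row with both entries 1 (else a 2×2 all-ones block appears), so Σ_i C(r_i, 2) ≤ C(160, 2) = 12720. By convexity Σ_i C(r_i, 2) ≥ 110·C(z/110, 2) = z(z − 110)/(2·110), giving z² − 110z − 110·160·159 ≤ 0 and hence z ≤ (1/2)[110 + √(12100 + 4·2798400)] = (1/2)[110 + √11205700] ≈ (1/2)(110 + 3347.4916) = 1728.7458.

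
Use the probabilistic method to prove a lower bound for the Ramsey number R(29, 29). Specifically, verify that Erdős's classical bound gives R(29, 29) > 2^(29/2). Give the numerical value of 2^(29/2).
2^(29/2) = 23170.475; so R(29, 29) > 23170.475

Colour each edge of K_n uniformly at random with red/blue. The expected number of monochromatic K_29 is C(n, 29) · 2 · 2^(−C(29,2)). If C(n, 29) · 2^(1 − C(29,2)) < 1, then with positive probability no monochromatic K_29 exists, so R(29, 29) > n. The standard estimate C(n, 29) ≤ n^29/29! shows this inequality holds whenever n ≤ 2^(29/2) (since 29! · 2^(C(29,2) − 1) > 2^(29^2/2) ≥ n^29). Hence R(29, 29) > 2^(29/2) = 23170.475.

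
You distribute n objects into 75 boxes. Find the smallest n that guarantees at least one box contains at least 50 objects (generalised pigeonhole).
n = (50 − 1)·75 + 1 = 3676

By the generalised pigeonhole principle, to guarantee some box contains ≥ r objects we need more than (r − 1) · k objects total. Threshold: n = (r − 1) · k + 1. With r = 50 and k = 75: n = 49 · 75 + 1 = 3675 + 1 = 3676. For n = 3675 = 49 · 75, we can put exactly 49 objects in every box, avoiding 50 in any single one — so 3676 is tight.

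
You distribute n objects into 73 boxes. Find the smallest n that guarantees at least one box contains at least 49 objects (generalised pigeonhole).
n = (49 − 1)·73 + 1 = 3505

By the generalised pigeonhole principle, to guarantee some box contains ≥ r objects we need more than (r − 1) · k objects total. Threshold: n = (r − 1) · k + 1. With r = 49 and k = 73: n = 48 · 73 + 1 = 3504 + 1 = 3505. For n = 3504 = 48 · 73, we can put exactly 48 objects in every box, avoiding 49 in any single one — so 3505 is tight.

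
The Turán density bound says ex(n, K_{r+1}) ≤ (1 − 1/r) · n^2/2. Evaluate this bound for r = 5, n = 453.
Turán density bound = (4/5) · 453^2/2 = 410418/5 ≈ 82083.6

Turán's theorem: ex(n, K_{r+1}) is achieved by the complete r-partite Turán graph T(n, r) with parts as balanced as possible, and is at most (1 − 1/r) · n^2/2. For r = 5, n = 453: the density bound is (4/5) · 205209/2 = 410418/5 ≈ 82083.6. The integer-valued extremum is e(T(453, 5)) = 82083, which is strictly less than the density bound 410418/5 since 5 ∤ 453 (the parts of T(453, 5) cannot all be equal).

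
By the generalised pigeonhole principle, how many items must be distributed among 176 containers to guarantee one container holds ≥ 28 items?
n = (28 − 1)·176 + 1 = 4753

By the generalised pigeonhole principle, to guarantee some box contains ≥ r objects we need more than (r − 1) · k objects total. Threshold: n = (r − 1) · k + 1. With r = 28 and k = 176: n = 27 · 176 + 1 = 4752 + 1 = 4753. For n = 4752 = 27 · 176, we can put exactly 27 objects in every box, avoiding 28 in any single one — so 4753 is tight.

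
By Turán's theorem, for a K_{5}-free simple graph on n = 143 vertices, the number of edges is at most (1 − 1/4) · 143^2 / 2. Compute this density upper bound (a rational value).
Turán density bound = (3/4) · 143^2/2 = 61347/8 ≈ 7668.375

Turán's theorem: ex(n, K_{r+1}) is achieved by the complete r-partite Turán graph T(n, r) with parts as balanced as possible, and is at most (1 − 1/r) · n^2/2. For r = 4, n = 143: the density bound is (3/4) · 20449/2 = 61347/8 ≈ 7668.375. The integer-valued extremum is e(T(143, 4)) = 7668, which is strictly less than the density bound 61347/8 since 4 ∤ 143 (the parts of T(143, 4) cannot all be equal).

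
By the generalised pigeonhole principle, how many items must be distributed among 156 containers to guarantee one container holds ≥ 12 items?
n = (12 − 1)·156 + 1 = 1717

By the generalised pigeonhole principle, to guarantee some box contains ≥ r objects we need more than (r − 1) · k objects total. Threshold: n = (r − 1) · k + 1. With r = 12 and k = 156: n = 11 · 156 + 1 = 1716 + 1 = 1717. For n = 1716 = 11 · 156, we can put exactly 11 objects in every box, avoiding 12 in any single one — so 1717 is tight.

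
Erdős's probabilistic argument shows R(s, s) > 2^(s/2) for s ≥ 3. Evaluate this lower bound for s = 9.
2^(9/2) = 22.6274; so R(9, 9) > 22.6274

Colour each edge of K_n uniformly at random with red/blue. The expected number of monochromatic K_9 is C(n, 9) · 2 · 2^(−C(9,2)). If C(n, 9) · 2^(1 − C(9,2)) < 1, then with positive probability no monochromatic K_9 exists, so R(9, 9) > n. The standard estimate C(n, 9) ≤ n^9/9! shows this inequality holds whenever n ≤ 2^(9/2) (since 9! · 2^(C(9,2) − 1) > 2^(9^2/2) ≥ n^9). Hence R(9, 9) > 2^(9/2) = 22.6274.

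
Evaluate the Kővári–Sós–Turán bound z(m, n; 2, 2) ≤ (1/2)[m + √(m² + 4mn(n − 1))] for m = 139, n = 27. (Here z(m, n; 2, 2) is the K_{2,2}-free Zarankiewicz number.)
z(139, 27; 2, 2) ≤ (1/2)[139 + √(139² + 4·139·27·26)] = (1/2)[139 + √409633] = 389.5129

Kővári–Sós–Turán: let r_1, ..., r_139 be the row sums and z = Σ r_i the total number of 1s. Each pair of columns can share at most one row with both entries 1 (else a 2×2 all-ones block appears), so Σ_i C(r_i, 2) ≤ C(27, 2) = 351. By convexity Σ_i C(r_i, 2) ≥ 139·C(z/139, 2) = z(z − 139)/(2·139), giving z² − 139z − 139·27·26 ≤ 0 and hence z ≤ (1/2)[139 + √(19321 + 4·97578)] = (1/2)[139 + √409633] ≈ (1/2)(139 + 640.0258) = 389.5129.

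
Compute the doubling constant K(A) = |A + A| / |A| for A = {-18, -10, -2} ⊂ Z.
K = |A + A| / |A| = 5/3

Enumerate A + A = {a + b : a, b ∈ A}. With |A| = 3, there are |A|^2 = 9 ordered sum pairs; collecting distinct values, A + A = {-36, -28, -20, -12, -4}, so |A + A| = 5. Thus K = 5/3. Here |A + A| = 2|A| − 1 = 5, the minimum possible — so K = 5/3 is minimal, which holds iff A is an arithmetic progression.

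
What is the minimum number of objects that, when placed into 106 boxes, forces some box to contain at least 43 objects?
n = (43 − 1)·106 + 1 = 4453

By the generalised pigeonhole principle, to guarantee some box contains ≥ r objects we need more than (r − 1) · k objects total. Threshold: n = (r − 1) · k + 1. With r = 43 and k = 106: n = 42 · 106 + 1 = 4452 + 1 = 4453. For n = 4452 = 42 · 106, we can put exactly 42 objects in every box, avoiding 43 in any single one — so 4453 is tight.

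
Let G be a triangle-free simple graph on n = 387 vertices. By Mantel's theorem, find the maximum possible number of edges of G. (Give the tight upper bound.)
ex(387, K_3) = ⌊387^2/4⌋ = 37442

Mantel (1907): a triangle-free graph on n vertices has at most ⌊n^2/4⌋ edges, with equality for the complete bipartite graph K_{⌊n/2⌋, ⌈n/2⌉}. For n = 387: ⌊387^2/4⌋ = ⌊149769/4⌋ = 37442. The extremal graph is K_{193, 194}, which has 193·194 = 37442 edges.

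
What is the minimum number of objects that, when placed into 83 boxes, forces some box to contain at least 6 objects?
n = (6 − 1)·83 + 1 = 416

By the generalised pigeonhole principle, to guarantee some box contains ≥ r objects we need more than (r − 1) · k objects total. Threshold: n = (r − 1) · k + 1. With r = 6 and k = 83: n = 5 · 83 + 1 = 415 + 1 = 416. For n = 415 = 5 · 83, we can put exactly 5 objects in every box, avoiding 6 in any single one — so 416 is tight.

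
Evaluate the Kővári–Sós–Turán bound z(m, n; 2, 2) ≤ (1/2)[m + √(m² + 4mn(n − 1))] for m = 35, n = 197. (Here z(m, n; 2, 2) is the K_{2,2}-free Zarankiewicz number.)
z(35, 197; 2, 2) ≤ (1/2)[35 + √(35² + 4·35·197·196)] = (1/2)[35 + √5406905] = 1180.1376

Kővári–Sós–Turán: let r_1, ..., r_35 be the row sums and z = Σ r_i the total number of 1s. Each pair of columns can share at most one row with both entries 1 (else a 2×2 all-ones block appears), so Σ_i C(r_i, 2) ≤ C(197, 2) = 19306. By convexity Σ_i C(r_i, 2) ≥ 35·C(z/35, 2) = z(z − 35)/(2·35), giving z² − 35z − 35·197·196 ≤ 0 and hence z ≤ (1/2)[35 + √(1225 + 4·1351420)] = (1/2)[35 + √5406905] ≈ (1/2)(35 + 2325.2753) = 1180.1376.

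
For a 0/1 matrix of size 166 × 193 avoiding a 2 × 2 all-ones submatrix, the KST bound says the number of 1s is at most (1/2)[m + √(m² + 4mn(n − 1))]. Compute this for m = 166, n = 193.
z(166, 193; 2, 2) ≤ (1/2)[166 + √(166² + 4·166·193·192)] = (1/2)[166 + √24632740] = 2564.5691

Kővári–Sós–Turán: let r_1, ..., r_166 be the row sums and z = Σ r_i the total number of 1s. Each pair of columns can share at most one row with both entries 1 (else a 2×2 all-ones block appears), so Σ_i C(r_i, 2) ≤ C(193, 2) = 18528. By convexity Σ_i C(r_i, 2) ≥ 166·C(z/166, 2) = z(z − 166)/(2·166), giving z² − 166z − 166·193·192 ≤ 0 and hence z ≤ (1/2)[166 + √(27556 + 4·6151296)] = (1/2)[166 + √24632740] ≈ (1/2)(166 + 4963.1381) = 2564.5691.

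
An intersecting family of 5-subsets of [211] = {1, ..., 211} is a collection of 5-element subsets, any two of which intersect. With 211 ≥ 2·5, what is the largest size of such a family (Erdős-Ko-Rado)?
max |F| = C(210, 4) = 78738660

Erdős-Ko-Rado (1961): when n ≥ 2k, max |F| = C(n−1, k−1). The bound is attained by the star {A : i ∈ A} for any fixed i ∈ [n]. Here C(211−1, 5−1) = C(210, 4) = 78738660.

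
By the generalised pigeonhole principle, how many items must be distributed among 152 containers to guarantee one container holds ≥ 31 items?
n = (31 − 1)·152 + 1 = 4561

By the generalised pigeonhole principle, to guarantee some box contains ≥ r objects we need more than (r − 1) · k objects total. Threshold: n = (r − 1) · k + 1. With r = 31 and k = 152: n = 30 · 152 + 1 = 4560 + 1 = 4561. For n = 4560 = 30 · 152, we can put exactly 30 objects in every box, avoiding 31 in any single one — so 4561 is tight.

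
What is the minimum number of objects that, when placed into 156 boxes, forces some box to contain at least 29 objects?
n = (29 − 1)·156 + 1 = 4369

By the generalised pigeonhole principle, to guarantee some box contains ≥ r objects we need more than (r − 1) · k objects total. Threshold: n = (r − 1) · k + 1. With r = 29 and k = 156: n = 28 · 156 + 1 = 4368 + 1 = 4369. For n = 4368 = 28 · 156, we can put exactly 28 objects in every box, avoiding 29 in any single one — so 4369 is tight.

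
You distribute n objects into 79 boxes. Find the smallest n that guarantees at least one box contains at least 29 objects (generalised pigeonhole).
n = (29 − 1)·79 + 1 = 2213

By the generalised pigeonhole principle, to guarantee some box contains ≥ r objects we need more than (r − 1) · k objects total. Threshold: n = (r − 1) · k + 1. With r = 29 and k = 79: n = 28 · 79 + 1 = 2212 + 1 = 2213. For n = 2212 = 28 · 79, we can put exactly 28 objects in every box, avoiding 29 in any single one — so 2213 is tight.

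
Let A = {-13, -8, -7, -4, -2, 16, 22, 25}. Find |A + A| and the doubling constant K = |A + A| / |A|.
K = |A + A| / |A| = 31/8

Enumerate A + A = {a + b : a, b ∈ A}. With |A| = 8, there are |A|^2 = 64 ordered sum pairs; collecting distinct values, A + A = {-26, -21, -20, -17, -16, -15, -14, -12, -11, -10, -9, -8, -6, -4, 3, 8, 9, 12, 14, 15, 17, 18, 20, 21, 23, 32, 38, 41, 44, 47, 50}, so |A + A| = 31. Thus K = 31/8. For comparison, the minimum possible |A + A| over all 8-element sets is 2·8 − 1 = 15 (so min K = 15/8), attained only by arithmetic progressions.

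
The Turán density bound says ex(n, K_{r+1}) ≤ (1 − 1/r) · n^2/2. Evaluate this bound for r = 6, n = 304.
Turán density bound = (5/6) · 304^2/2 = 115520/3 ≈ 38506.6667

Turán's theorem: ex(n, K_{r+1}) is achieved by the complete r-partite Turán graph T(n, r) with parts as balanced as possible, and is at most (1 − 1/r) · n^2/2. For r = 6, n = 304: the density bound is (5/6) · 92416/2 = 115520/3 ≈ 38506.6667. The integer-valued extremum is e(T(304, 6)) = 38506, which is strictly less than the density bound 115520/3 since 6 ∤ 304 (the parts of T(304, 6) cannot all be equal).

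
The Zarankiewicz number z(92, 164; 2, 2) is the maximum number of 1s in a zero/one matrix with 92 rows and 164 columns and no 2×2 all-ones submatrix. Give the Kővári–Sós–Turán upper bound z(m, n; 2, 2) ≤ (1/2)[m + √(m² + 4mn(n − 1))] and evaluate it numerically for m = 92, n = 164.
z(92, 164; 2, 2) ≤ (1/2)[92 + √(92² + 4·92·164·163)] = (1/2)[92 + √9845840] = 1614.9041

Kővári–Sós–Turán: let r_1, ..., r_92 be the row sums and z = Σ r_i the total number of 1s. Each pair of columns can share at most one row with both entries 1 (else a 2×2 all-ones block appears), so Σ_i C(r_i, 2) ≤ C(164, 2) = 13366. By convexity Σ_i C(r_i, 2) ≥ 92·C(z/92, 2) = z(z − 92)/(2·92), giving z² − 92z − 92·164·163 ≤ 0 and hence z ≤ (1/2)[92 + √(8464 + 4·2459344)] = (1/2)[92 + √9845840] ≈ (1/2)(92 + 3137.8082) = 1614.9041.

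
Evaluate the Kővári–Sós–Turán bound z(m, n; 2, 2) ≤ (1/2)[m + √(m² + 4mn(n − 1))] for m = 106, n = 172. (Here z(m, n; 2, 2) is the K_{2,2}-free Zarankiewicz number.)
z(106, 172; 2, 2) ≤ (1/2)[106 + √(106² + 4·106·172·171)] = (1/2)[106 + √12481924] = 1819.4883

Kővári–Sós–Turán: let r_1, ..., r_106 be the row sums and z = Σ r_i the total number of 1s. Each pair of columns can share at most one row with both entries 1 (else a 2×2 all-ones block appears), so Σ_i C(r_i, 2) ≤ C(172, 2) = 14706. By convexity Σ_i C(r_i, 2) ≥ 106·C(z/106, 2) = z(z − 106)/(2·106), giving z² − 106z − 106·172·171 ≤ 0 and hence z ≤ (1/2)[106 + √(11236 + 4·3117672)] = (1/2)[106 + √12481924] ≈ (1/2)(106 + 3532.9766) = 1819.4883.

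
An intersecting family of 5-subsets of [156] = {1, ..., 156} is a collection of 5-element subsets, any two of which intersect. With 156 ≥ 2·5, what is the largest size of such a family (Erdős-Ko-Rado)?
max |F| = C(155, 4) = 23130030

Erdős-Ko-Rado (1961): when n ≥ 2k, max |F| = C(n−1, k−1). The bound is attained by the star {A : i ∈ A} for any fixed i ∈ [n]. Here C(156−1, 5−1) = C(155, 4) = 23130030.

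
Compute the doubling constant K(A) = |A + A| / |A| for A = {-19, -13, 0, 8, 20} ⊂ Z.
K = |A + A| / |A| = 15/5 = 3

Enumerate A + A = {a + b : a, b ∈ A}. With |A| = 5, there are |A|^2 = 25 ordered sum pairs; collecting distinct values, A + A = {-38, -32, -26, -19, -13, -11, -5, 0, 1, 7, 8, 16, 20, 28, 40}, so |A + A| = 15. Thus K = 15/5 = 3. For comparison, the minimum possible |A + A| over all 5-element sets is 2·5 − 1 = 9 (so min K = 9/5), attained only by arithmetic progressions.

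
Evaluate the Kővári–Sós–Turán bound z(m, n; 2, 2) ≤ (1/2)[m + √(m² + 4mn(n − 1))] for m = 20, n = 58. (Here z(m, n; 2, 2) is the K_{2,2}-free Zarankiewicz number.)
z(20, 58; 2, 2) ≤ (1/2)[20 + √(20² + 4·20·58·57)] = (1/2)[20 + √264880] = 267.3325

Kővári–Sós–Turán: let r_1, ..., r_20 be the row sums and z = Σ r_i the total number of 1s. Each pair of columns can share at most one row with both entries 1 (else a 2×2 all-ones block appears), so Σ_i C(r_i, 2) ≤ C(58, 2) = 1653. By convexity Σ_i C(r_i, 2) ≥ 20·C(z/20, 2) = z(z − 20)/(2·20), giving z² − 20z − 20·58·57 ≤ 0 and hence z ≤ (1/2)[20 + √(400 + 4·66120)] = (1/2)[20 + √264880] ≈ (1/2)(20 + 514.6649) = 267.3325.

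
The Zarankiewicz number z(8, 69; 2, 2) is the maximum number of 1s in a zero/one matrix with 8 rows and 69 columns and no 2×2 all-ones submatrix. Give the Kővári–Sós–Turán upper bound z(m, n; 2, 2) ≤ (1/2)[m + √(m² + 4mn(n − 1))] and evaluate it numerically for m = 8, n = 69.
z(8, 69; 2, 2) ≤ (1/2)[8 + √(8² + 4·8·69·68)] = (1/2)[8 + √150208] = 197.7834

Kővári–Sós–Turán: let r_1, ..., r_8 be the row sums and z = Σ r_i the total number of 1s. Each pair of columns can share at most one row with both entries 1 (else a 2×2 all-ones block appears), so Σ_i C(r_i, 2) ≤ C(69, 2) = 2346. By convexity Σ_i C(r_i, 2) ≥ 8·C(z/8, 2) = z(z − 8)/(2·8), giving z² − 8z − 8·69·68 ≤ 0 and hence z ≤ (1/2)[8 + √(64 + 4·37536)] = (1/2)[8 + √150208] ≈ (1/2)(8 + 387.5668) = 197.7834.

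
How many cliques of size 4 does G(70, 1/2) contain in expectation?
E[# K_4] = C(70, 4) · (1/2)^C(4, 2) = 916895 / 2^6 = 14326.484375

For each 4-subset S of vertices (there are C(70, 4) = 916895 such S), let X_S = 1 if S induces a K_4 (all C(4, 2) = 6 edges present). Then P(X_S = 1) = (1/2)^6 = 1/64. By linearity of expectation, E[# K_4] = C(70, 4) · (1/2)^6 = 916895 / 64 = 14326.484375.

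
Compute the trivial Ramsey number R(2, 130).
R(2, 130) = 130

R(2, k) = k for all k ≥ 2: in a 2-colouring of K_k, either some edge is red (a red K_2) or all edges are blue (a blue K_k). And K_{129} coloured all-blue has no blue K_130, so R(2, 130) > 129. Hence R(2, 130) = 130.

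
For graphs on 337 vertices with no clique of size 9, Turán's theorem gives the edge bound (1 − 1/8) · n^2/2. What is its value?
Turán density bound = (7/8) · 337^2/2 = 794983/16 ≈ 49686.4375

Turán's theorem: ex(n, K_{r+1}) is achieved by the complete r-partite Turán graph T(n, r) with parts as balanced as possible, and is at most (1 − 1/r) · n^2/2. For r = 8, n = 337: the density bound is (7/8) · 113569/2 = 794983/16 ≈ 49686.4375. The integer-valued extremum is e(T(337, 8)) = 49686, which is strictly less than the density bound 794983/16 since 8 ∤ 337 (the parts of T(337, 8) cannot all be equal).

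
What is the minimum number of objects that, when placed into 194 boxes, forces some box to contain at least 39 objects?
n = (39 − 1)·194 + 1 = 7373

By the generalised pigeonhole principle, to guarantee some box contains ≥ r objects we need more than (r − 1) · k objects total. Threshold: n = (r − 1) · k + 1. With r = 39 and k = 194: n = 38 · 194 + 1 = 7372 + 1 = 7373. For n = 7372 = 38 · 194, we can put exactly 38 objects in every box, avoiding 39 in any single one — so 7373 is tight.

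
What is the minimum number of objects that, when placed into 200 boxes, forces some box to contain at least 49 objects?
n = (49 − 1)·200 + 1 = 9601

By the generalised pigeonhole principle, to guarantee some box contains ≥ r objects we need more than (r − 1) · k objects total. Threshold: n = (r − 1) · k + 1. With r = 49 and k = 200: n = 48 · 200 + 1 = 9600 + 1 = 9601. For n = 9600 = 48 · 200, we can put exactly 48 objects in every box, avoiding 49 in any single one — so 9601 is tight.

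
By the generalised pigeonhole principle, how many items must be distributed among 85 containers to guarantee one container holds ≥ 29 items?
n = (29 − 1)·85 + 1 = 2381

By the generalised pigeonhole principle, to guarantee some box contains ≥ r objects we need more than (r − 1) · k objects total. Threshold: n = (r − 1) · k + 1. With r = 29 and k = 85: n = 28 · 85 + 1 = 2380 + 1 = 2381. For n = 2380 = 28 · 85, we can put exactly 28 objects in every box, avoiding 29 in any single one — so 2381 is tight.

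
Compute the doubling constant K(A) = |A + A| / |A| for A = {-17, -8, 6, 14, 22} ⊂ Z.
K = |A + A| / |A| = 14/5

Enumerate A + A = {a + b : a, b ∈ A}. With |A| = 5, there are |A|^2 = 25 ordered sum pairs; collecting distinct values, A + A = {-34, -25, -16, -11, -3, -2, 5, 6, 12, 14, 20, 28, 36, 44}, so |A + A| = 14. Thus K = 14/5. For comparison, the minimum possible |A + A| over all 5-element sets is 2·5 − 1 = 9 (so min K = 9/5), attained only by arithmetic progressions.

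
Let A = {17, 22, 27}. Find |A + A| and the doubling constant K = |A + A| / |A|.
K = |A + A| / |A| = 5/3

Enumerate A + A = {a + b : a, b ∈ A}. With |A| = 3, there are |A|^2 = 9 ordered sum pairs; collecting distinct values, A + A = {34, 39, 44, 49, 54}, so |A + A| = 5. Thus K = 5/3. Here |A + A| = 2|A| − 1 = 5, the minimum possible — so K = 5/3 is minimal, which holds iff A is an arithmetic progression.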